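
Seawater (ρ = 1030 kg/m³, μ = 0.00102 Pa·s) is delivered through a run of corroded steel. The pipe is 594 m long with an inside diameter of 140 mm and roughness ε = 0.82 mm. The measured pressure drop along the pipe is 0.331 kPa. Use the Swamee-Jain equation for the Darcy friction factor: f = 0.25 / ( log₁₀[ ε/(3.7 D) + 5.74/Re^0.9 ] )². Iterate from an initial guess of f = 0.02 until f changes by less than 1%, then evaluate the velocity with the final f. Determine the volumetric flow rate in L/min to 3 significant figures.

Q ≈ 56.7 L/min

Rearranging Darcy-Weisbach: V = √(2·ΔP·D/(f·L·ρ)). With ε/D = 0.00082/0.14 = 0.00586, iterate starting from f = 0.02:
  f = 0.02 → V = √(2·331·0.14/(0.02·594·1030)) = 0.08703 m/s; Re = ρVD/μ = 1.23e+04; f → 0.03827
  f = 0.03827 → V = 0.06292 m/s; Re = 8895; f → 0.0401
  f = 0.0401 → V = 0.06146 m/s; Re = 8689; f → 0.04025
Converged (Δf/f < 1%). With the final f = 0.04025: V = √(2·331·0.14/(0.04025·594·1030)) = 0.06135 m/s.
Q = V·A = 0.06135·(π/4·0.14²) = 0.0009444 m³/s = 56.7 L/min.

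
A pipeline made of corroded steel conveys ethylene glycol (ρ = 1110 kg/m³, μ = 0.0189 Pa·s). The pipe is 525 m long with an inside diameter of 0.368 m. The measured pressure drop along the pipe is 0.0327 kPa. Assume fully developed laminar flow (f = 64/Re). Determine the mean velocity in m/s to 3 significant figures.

For laminar flow, f = 64/Re with Re = ρVD/μ, so Darcy-Weisbach reduces to ΔP = 32μLV/D². Solving for V: V = ΔP·D²/(32μL) = 32.7·(0.368)²/(32·0.0189·525) = 0.01395 m/s.
Check: Re = ρVD/μ = 1110·0.01395·0.368/0.0189 = 301.4 < 2300, so the laminar assumption holds.

V ≈ 0.0139 m/s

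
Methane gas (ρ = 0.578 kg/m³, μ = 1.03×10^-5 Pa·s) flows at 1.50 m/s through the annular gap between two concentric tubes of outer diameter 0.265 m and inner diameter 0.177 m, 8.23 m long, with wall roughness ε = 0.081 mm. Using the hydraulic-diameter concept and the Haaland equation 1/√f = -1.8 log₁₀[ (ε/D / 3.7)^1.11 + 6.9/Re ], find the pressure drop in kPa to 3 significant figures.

Hydraulic diameter D_h = 4A/P = D_o - D_i = 0.265 - 0.177 = 0.088 m.
Re = ρVD_h/μ = 0.578·1.5·0.088/1.03e-05 = 7407.
ε/D_h = 8.1e-05/0.088 = 0.00092; Haaland gives 1/√f = -1.8 log₁₀[9.98e-05+0.000932] = 5.376, so f = 0.0346.
ΔP = f(L/D_h)(ρV²/2) = 0.0346·8.23/0.088·0.6502 = 2.104 Pa.
ΔP = 0.00210 kPa.

ΔP ≈ 0.00210 kPa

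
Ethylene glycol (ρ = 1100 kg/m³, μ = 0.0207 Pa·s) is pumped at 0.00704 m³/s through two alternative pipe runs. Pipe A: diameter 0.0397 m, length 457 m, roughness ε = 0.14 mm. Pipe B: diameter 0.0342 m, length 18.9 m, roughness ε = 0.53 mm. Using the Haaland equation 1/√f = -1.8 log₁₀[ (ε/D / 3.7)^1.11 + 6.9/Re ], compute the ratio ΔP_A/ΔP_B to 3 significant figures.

ΔP_A/ΔP_B ≈ 8.36

Pipe A: V = Q/A = 0.00704/0.001238 = 5.687 m/s; Re = 1.2e+04; ε/D = 0.00353; Haaland → f = 0.03448; ΔP_A = f(L/D)(ρV²/2) = 7.06e+06 Pa.
Pipe B: V = Q/A = 0.00704/0.0009186 = 7.664 m/s; Re = 1.393e+04; ε/D = 0.0155; Haaland → f = 0.04729; ΔP_B = f(L/D)(ρV²/2) = 8.443e+05 Pa.
ΔP_A/ΔP_B = 7.06e+06/8.443e+05 = 8.36.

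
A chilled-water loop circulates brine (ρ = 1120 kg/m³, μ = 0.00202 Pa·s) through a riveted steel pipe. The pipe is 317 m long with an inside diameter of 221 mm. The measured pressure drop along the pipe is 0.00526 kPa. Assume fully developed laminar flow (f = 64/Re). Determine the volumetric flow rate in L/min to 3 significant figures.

For laminar flow, f = 64/Re with Re = ρVD/μ, so Darcy-Weisbach reduces to ΔP = 32μLV/D². Solving for V: V = ΔP·D²/(32μL) = 5.26·(0.221)²/(32·0.00202·317) = 0.01254 m/s.
Check: Re = ρVD/μ = 1120·0.01254·0.221/0.00202 = 1536 < 2300, so the laminar assumption holds.
Q = V·A = 0.01254·(π/4·0.221²) = 0.0004809 m³/s = 28.9 L/min.

Q ≈ 28.9 L/min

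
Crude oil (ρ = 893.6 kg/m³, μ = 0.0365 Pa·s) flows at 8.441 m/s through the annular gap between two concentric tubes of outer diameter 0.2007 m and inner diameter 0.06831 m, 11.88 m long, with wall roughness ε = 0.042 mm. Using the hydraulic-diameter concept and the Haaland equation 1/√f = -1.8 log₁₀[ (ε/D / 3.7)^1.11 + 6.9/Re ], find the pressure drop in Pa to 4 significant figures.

ΔP ≈ 70020 Pa

Hydraulic diameter D_h = 4A/P = D_o - D_i = 0.2007 - 0.06831 = 0.1324 m.
Re = ρVD_h/μ = 893.6·8.441·0.1324/0.0365 = 2.736e+04.
ε/D_h = 4.2e-05/0.1324 = 0.000317; Haaland gives 1/√f = -1.8 log₁₀[3.06e-05+0.000252] = 6.387, so f = 0.02451.
ΔP = f(L/D_h)(ρV²/2) = 0.02451·11.88/0.1324·3.183e+04 = 7.002e+04 Pa.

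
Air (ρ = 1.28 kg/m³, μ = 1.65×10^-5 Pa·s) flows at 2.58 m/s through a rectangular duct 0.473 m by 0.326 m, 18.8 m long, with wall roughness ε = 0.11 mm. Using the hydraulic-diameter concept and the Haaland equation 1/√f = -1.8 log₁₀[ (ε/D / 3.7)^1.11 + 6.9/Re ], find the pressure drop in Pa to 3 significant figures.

Hydraulic diameter D_h = 4A/P = 4·(0.473·0.326)/(2·(0.473+0.326)) = 0.6168/1.598 = 0.386 m.
Re = ρVD_h/μ = 1.28·2.58·0.386/1.65e-05 = 7.725e+04.
ε/D_h = 0.00011/0.386 = 0.000285; Haaland gives 1/√f = -1.8 log₁₀[2.72e-05+8.93e-05] = 7.081, so f = 0.01995.
ΔP = f(L/D_h)(ρV²/2) = 0.01995·18.8/0.386·4.26 = 4.139 Pa.

ΔP ≈ 4.14 Pa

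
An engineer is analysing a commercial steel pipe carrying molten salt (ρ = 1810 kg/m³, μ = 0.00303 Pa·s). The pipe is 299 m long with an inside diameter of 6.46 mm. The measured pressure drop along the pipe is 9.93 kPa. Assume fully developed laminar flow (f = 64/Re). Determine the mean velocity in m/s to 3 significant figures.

V ≈ 0.0143 m/s

For laminar flow, f = 64/Re with Re = ρVD/μ, so Darcy-Weisbach reduces to ΔP = 32μLV/D². Solving for V: V = ΔP·D²/(32μL) = 9930·(0.00646)²/(32·0.00303·299) = 0.01429 m/s.
Check: Re = ρVD/μ = 1810·0.01429·0.00646/0.00303 = 55.16 < 2300, so the laminar assumption holds.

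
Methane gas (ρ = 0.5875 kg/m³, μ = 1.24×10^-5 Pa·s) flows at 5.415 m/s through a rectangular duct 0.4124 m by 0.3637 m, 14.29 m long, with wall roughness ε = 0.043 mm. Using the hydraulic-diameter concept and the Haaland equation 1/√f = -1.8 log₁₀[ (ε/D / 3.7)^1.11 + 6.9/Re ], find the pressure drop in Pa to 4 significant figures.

Hydraulic diameter D_h = 4A/P = 4·(0.4124·0.3637)/(2·(0.4124+0.3637)) = 0.6/1.552 = 0.3865 m.
Re = ρVD_h/μ = 0.5875·5.415·0.3865/1.24e-05 = 9.917e+04.
ε/D_h = 4.3e-05/0.3865 = 0.000111; Haaland gives 1/√f = -1.8 log₁₀[9.56e-06+6.96e-05] = 7.383, so f = 0.01835.
ΔP = f(L/D_h)(ρV²/2) = 0.01835·14.29/0.3865·8.613 = 5.842 Pa.

ΔP ≈ 5.842 Pa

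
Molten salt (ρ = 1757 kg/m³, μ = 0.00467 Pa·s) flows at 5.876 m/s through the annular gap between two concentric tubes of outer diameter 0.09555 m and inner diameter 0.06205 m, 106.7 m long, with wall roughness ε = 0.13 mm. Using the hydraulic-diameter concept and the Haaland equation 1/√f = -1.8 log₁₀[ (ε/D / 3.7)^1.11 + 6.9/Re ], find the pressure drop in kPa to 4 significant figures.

ΔP ≈ 2855 kPa

Hydraulic diameter D_h = 4A/P = D_o - D_i = 0.09555 - 0.06205 = 0.0335 m.
Re = ρVD_h/μ = 1757·5.876·0.0335/0.00467 = 7.406e+04.
ε/D_h = 0.00013/0.0335 = 0.00388; Haaland gives 1/√f = -1.8 log₁₀[0.000493+9.32e-05] = 5.817, so f = 0.02955.
ΔP = f(L/D_h)(ρV²/2) = 0.02955·106.7/0.0335·3.033e+04 = 2.855e+06 Pa.
ΔP = 2855 kPa.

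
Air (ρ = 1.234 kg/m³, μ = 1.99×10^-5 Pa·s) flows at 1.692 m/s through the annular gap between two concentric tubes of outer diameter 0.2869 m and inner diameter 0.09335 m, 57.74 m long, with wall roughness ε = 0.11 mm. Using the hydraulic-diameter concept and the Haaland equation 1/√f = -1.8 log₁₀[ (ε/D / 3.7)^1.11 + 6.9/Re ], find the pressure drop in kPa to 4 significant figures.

Hydraulic diameter D_h = 4A/P = D_o - D_i = 0.2869 - 0.09335 = 0.1935 m.
Re = ρVD_h/μ = 1.234·1.692·0.1935/1.99e-05 = 2.031e+04.
ε/D_h = 0.00011/0.1935 = 0.000568; Haaland gives 1/√f = -1.8 log₁₀[5.85e-05+0.00034] = 6.12, so f = 0.0267.
ΔP = f(L/D_h)(ρV²/2) = 0.0267·57.74/0.1935·1.766 = 14.07 Pa.
ΔP = 0.01407 kPa.

ΔP ≈ 0.01407 kPa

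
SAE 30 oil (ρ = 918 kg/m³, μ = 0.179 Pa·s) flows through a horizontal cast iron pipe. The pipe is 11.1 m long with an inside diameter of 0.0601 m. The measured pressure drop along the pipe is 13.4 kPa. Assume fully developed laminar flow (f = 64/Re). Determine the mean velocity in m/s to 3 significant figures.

V ≈ 0.761 m/s

For laminar flow, f = 64/Re with Re = ρVD/μ, so Darcy-Weisbach reduces to ΔP = 32μLV/D². Solving for V: V = ΔP·D²/(32μL) = 1.34e+04·(0.0601)²/(32·0.179·11.1) = 0.7613 m/s.
Check: Re = ρVD/μ = 918·0.7613·0.0601/0.179 = 234.6 < 2300, so the laminar assumption holds.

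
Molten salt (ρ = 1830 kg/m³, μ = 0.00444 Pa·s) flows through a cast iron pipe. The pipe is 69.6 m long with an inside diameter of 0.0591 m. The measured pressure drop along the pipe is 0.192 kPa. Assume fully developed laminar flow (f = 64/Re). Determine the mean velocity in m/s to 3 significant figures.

For laminar flow, f = 64/Re with Re = ρVD/μ, so Darcy-Weisbach reduces to ΔP = 32μLV/D². Solving for V: V = ΔP·D²/(32μL) = 192·(0.0591)²/(32·0.00444·69.6) = 0.06782 m/s.
Check: Re = ρVD/μ = 1830·0.06782·0.0591/0.00444 = 1652 < 2300, so the laminar assumption holds.

V ≈ 0.0678 m/s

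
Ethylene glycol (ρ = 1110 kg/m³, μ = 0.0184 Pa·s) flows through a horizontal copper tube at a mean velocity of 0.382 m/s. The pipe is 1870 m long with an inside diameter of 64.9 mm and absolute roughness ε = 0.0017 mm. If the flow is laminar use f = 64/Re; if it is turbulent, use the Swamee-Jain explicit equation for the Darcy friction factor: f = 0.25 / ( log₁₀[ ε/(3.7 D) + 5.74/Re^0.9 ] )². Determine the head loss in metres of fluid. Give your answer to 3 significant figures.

h_f ≈ 9.17 m

Reynolds number Re = ρVD/μ = 1110 · 0.382 · 0.0649 / 0.0184 = 1496.
Re < 2300 → laminar flow, so f = 64/Re = 64/1496 = 0.04279 (the turbulent correlation is not needed).
Darcy-Weisbach: ΔP = f(L/D)(ρV²/2) = 0.04279·(1870/0.0649)·(1110·0.382²/2) = 0.04279·2.881e+04·80.99 = 9.986e+04 Pa.
Head loss h_f = ΔP/(ρg) = 9.986e+04/(1110·9.81) = 9.17 m.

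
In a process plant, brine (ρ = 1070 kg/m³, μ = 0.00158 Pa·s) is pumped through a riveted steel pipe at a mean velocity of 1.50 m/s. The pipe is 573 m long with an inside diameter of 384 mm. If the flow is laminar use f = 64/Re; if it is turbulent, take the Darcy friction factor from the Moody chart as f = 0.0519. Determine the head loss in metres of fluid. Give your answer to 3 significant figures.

Reynolds number Re = ρVD/μ = 1070 · 1.5 · 0.384 / 0.00158 = 3.901e+05.
Re > 4000 → turbulent; use the Moody-chart value f = 0.0519.
Darcy-Weisbach: ΔP = f(L/D)(ρV²/2) = 0.0519·(573/0.384)·(1070·1.5²/2) = 0.0519·1492·1204 = 9.322e+04 Pa.
Head loss h_f = ΔP/(ρg) = 9.322e+04/(1070·9.81) = 8.88 m.

h_f ≈ 8.88 m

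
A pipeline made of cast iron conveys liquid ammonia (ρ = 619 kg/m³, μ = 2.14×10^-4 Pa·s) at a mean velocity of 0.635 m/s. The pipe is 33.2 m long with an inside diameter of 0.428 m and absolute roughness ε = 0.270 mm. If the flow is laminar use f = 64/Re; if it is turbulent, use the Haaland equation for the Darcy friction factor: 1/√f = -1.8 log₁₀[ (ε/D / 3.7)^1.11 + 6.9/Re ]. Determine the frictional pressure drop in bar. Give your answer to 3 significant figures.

ΔP ≈ 0.00175 bar

Reynolds number Re = ρVD/μ = 619 · 0.635 · 0.428 / 0.000214 = 7.861e+05.
Re > 4000 → turbulent. Relative roughness ε/D = 0.00027/0.428 = 0.000631. Haaland: 1/√f = -1.8 log₁₀[(0.000631/3.7)^1.11 + 6.9/7.861e+05] = -1.8 log₁₀[6.56e-05 + 8.78e-06] = 7.431, so f = 0.01811.
Darcy-Weisbach: ΔP = f(L/D)(ρV²/2) = 0.01811·(33.2/0.428)·(619·0.635²/2) = 0.01811·77.57·124.8 = 175.3 Pa.
ΔP = 175.3 Pa = 0.00175 bar.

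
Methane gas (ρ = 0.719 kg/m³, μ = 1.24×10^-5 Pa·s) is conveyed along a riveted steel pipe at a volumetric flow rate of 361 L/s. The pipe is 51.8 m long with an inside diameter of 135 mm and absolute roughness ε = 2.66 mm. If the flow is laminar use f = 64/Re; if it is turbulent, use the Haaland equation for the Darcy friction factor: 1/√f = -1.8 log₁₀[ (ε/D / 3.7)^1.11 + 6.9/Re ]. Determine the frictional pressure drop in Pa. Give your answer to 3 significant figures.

Q = 361 L/s = 361/1000 = 0.361 m³/s.
Cross-sectional area A = πD²/4 = π(0.135)²/4 = 0.01431 m²; mean velocity V = Q/A = 0.361/0.01431 = 25.22 m/s.
Reynolds number Re = ρVD/μ = 0.719 · 25.22 · 0.135 / 1.24e-05 = 1.974e+05.
Re > 4000 → turbulent. Relative roughness ε/D = 0.00266/0.135 = 0.0197. Haaland: 1/√f = -1.8 log₁₀[(0.0197/3.7)^1.11 + 6.9/1.974e+05] = -1.8 log₁₀[0.00299 + 3.5e-05] = 4.534, so f = 0.04865.
Darcy-Weisbach: ΔP = f(L/D)(ρV²/2) = 0.04865·(51.8/0.135)·(0.719·25.22²/2) = 0.04865·383.7·228.7 = 4269 Pa.

ΔP ≈ 4270 Pa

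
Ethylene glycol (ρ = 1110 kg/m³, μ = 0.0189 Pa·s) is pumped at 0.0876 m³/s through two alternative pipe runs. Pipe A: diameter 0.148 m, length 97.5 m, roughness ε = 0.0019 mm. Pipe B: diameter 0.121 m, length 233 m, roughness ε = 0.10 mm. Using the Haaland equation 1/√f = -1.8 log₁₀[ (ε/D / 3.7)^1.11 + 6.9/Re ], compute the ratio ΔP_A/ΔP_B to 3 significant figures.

ΔP_A/ΔP_B ≈ 0.142

Pipe A: V = Q/A = 0.0876/0.0172 = 5.092 m/s; Re = 4.426e+04; ε/D = 1.28e-05; Haaland → f = 0.02132; ΔP_A = f(L/D)(ρV²/2) = 2.021e+05 Pa.
Pipe B: V = Q/A = 0.0876/0.0115 = 7.618 m/s; Re = 5.414e+04; ε/D = 0.000826; Haaland → f = 0.02297; ΔP_B = f(L/D)(ρV²/2) = 1.425e+06 Pa.
ΔP_A/ΔP_B = 2.021e+05/1.425e+06 = 0.142.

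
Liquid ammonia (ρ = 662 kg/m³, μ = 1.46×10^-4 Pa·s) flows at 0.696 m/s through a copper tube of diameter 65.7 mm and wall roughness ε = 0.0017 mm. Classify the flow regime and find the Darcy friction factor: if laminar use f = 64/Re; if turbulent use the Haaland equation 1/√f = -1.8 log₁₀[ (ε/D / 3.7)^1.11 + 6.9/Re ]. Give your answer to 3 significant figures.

Re = ρVD/μ = 662·0.696·0.0657/0.000146 = 2.073e+05.
Re > 4000 → turbulent. ε/D = 1.7e-06/0.0657 = 2.59e-05; Haaland: 1/√f = -1.8 log₁₀[1.89e-06 + 3.33e-05] = 8.017, so f = 0.01556.

f ≈ 0.0156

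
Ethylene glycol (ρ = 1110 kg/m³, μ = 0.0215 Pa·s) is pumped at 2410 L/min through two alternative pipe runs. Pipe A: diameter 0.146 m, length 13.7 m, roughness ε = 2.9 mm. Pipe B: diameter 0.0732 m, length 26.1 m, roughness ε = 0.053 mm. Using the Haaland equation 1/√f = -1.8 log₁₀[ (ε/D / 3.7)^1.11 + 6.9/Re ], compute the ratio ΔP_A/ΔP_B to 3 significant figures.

ΔP_A/ΔP_B ≈ 0.0348

Pipe A: V = Q/A = 0.04017/0.01674 = 2.399 m/s; Re = 1.808e+04; ε/D = 0.0199; Haaland → f = 0.05066; ΔP_A = f(L/D)(ρV²/2) = 1.519e+04 Pa.
Pipe B: V = Q/A = 0.04017/0.004208 = 9.545 m/s; Re = 3.607e+04; ε/D = 0.000724; Haaland → f = 0.02419; ΔP_B = f(L/D)(ρV²/2) = 4.36e+05 Pa.
ΔP_A/ΔP_B = 1.519e+04/4.36e+05 = 0.0348.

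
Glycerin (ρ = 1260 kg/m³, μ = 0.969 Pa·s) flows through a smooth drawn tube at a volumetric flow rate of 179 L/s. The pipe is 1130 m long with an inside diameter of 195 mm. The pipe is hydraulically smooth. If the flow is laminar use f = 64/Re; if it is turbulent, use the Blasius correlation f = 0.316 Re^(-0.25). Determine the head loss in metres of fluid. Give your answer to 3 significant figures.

h_f ≈ 447 m

Q = 179 L/s = 179/1000 = 0.179 m³/s.
Cross-sectional area A = πD²/4 = π(0.195)²/4 = 0.02986 m²; mean velocity V = Q/A = 0.179/0.02986 = 5.994 m/s.
Reynolds number Re = ρVD/μ = 1260 · 5.994 · 0.195 / 0.969 = 1520.
Re < 2300 → laminar flow, so f = 64/Re = 64/1520 = 0.04211 (the turbulent correlation is not needed).
Darcy-Weisbach: ΔP = f(L/D)(ρV²/2) = 0.04211·(1130/0.195)·(1260·5.994²/2) = 0.04211·5795·2.263e+04 = 5.523e+06 Pa.
Head loss h_f = ΔP/(ρg) = 5.523e+06/(1260·9.81) = 447 m.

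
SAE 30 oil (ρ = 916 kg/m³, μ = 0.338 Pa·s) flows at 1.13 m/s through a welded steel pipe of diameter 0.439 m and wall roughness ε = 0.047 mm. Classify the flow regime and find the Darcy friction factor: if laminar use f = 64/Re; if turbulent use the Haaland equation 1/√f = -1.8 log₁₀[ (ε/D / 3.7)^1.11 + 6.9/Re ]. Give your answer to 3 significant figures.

f ≈ 0.0476

Re = ρVD/μ = 916·1.13·0.439/0.338 = 1344.
Re < 2300 → laminar, so f = 64/Re = 0.04761 (roughness is irrelevant in laminar flow).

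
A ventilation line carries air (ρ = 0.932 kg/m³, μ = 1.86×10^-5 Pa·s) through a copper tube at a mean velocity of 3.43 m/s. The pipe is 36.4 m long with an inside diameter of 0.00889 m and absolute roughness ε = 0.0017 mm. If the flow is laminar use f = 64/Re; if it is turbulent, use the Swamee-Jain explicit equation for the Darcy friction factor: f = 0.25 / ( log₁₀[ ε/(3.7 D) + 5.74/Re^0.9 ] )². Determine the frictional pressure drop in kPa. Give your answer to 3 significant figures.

Reynolds number Re = ρVD/μ = 0.932 · 3.43 · 0.00889 / 1.86e-05 = 1528.
Re < 2300 → laminar flow, so f = 64/Re = 64/1528 = 0.04189 (the turbulent correlation is not needed).
Darcy-Weisbach: ΔP = f(L/D)(ρV²/2) = 0.04189·(36.4/0.00889)·(0.932·3.43²/2) = 0.04189·4094·5.482 = 940.3 Pa.
ΔP = 940.3 Pa = 0.940 kPa.

ΔP ≈ 0.940 kPa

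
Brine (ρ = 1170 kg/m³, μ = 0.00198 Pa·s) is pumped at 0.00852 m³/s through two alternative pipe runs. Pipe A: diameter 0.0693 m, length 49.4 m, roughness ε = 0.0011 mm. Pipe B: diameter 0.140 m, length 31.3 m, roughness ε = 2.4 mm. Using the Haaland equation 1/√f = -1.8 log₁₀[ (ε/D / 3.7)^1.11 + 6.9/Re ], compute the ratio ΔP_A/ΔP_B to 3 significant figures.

ΔP_A/ΔP_B ≈ 20.6

Pipe A: V = Q/A = 0.00852/0.003772 = 2.259 m/s; Re = 9.25e+04; ε/D = 1.59e-05; Haaland → f = 0.01817; ΔP_A = f(L/D)(ρV²/2) = 3.867e+04 Pa.
Pipe B: V = Q/A = 0.00852/0.01539 = 0.5535 m/s; Re = 4.579e+04; ε/D = 0.0171; Haaland → f = 0.04687; ΔP_B = f(L/D)(ρV²/2) = 1878 Pa.
ΔP_A/ΔP_B = 3.867e+04/1878 = 20.6.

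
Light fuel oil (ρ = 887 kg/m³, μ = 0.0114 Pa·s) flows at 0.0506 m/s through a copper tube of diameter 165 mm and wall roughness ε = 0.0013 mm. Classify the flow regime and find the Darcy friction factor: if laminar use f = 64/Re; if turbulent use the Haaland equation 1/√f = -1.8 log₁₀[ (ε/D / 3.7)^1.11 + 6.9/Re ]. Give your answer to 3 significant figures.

f ≈ 0.0985

Re = ρVD/μ = 887·0.0506·0.165/0.0114 = 649.6.
Re < 2300 → laminar, so f = 64/Re = 0.09852 (roughness is irrelevant in laminar flow).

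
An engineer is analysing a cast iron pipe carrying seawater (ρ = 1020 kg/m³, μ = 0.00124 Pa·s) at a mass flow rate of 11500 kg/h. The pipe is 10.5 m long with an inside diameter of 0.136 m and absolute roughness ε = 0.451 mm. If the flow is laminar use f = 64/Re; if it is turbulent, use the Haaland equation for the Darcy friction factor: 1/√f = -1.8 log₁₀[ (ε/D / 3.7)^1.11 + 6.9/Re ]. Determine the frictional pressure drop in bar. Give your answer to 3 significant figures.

ΔP ≈ 5.68×10^-4 bar

ṁ = 11500 kg/h = 11500/3600 = 3.194 kg/s.
A = πD²/4 = π(0.136)²/4 = 0.01453 m²; mean velocity V = ṁ/(ρA) = 3.194/(1020 · 0.01453) = 0.2156 m/s.
Reynolds number Re = ρVD/μ = 1020 · 0.2156 · 0.136 / 0.00124 = 2.412e+04.
Re > 4000 → turbulent. Relative roughness ε/D = 0.000451/0.136 = 0.00332. Haaland: 1/√f = -1.8 log₁₀[(0.00332/3.7)^1.11 + 6.9/2.412e+04] = -1.8 log₁₀[0.000414 + 0.000286] = 5.679, so f = 0.03101.
Darcy-Weisbach: ΔP = f(L/D)(ρV²/2) = 0.03101·(10.5/0.136)·(1020·0.2156²/2) = 0.03101·77.21·23.7 = 56.76 Pa.
ΔP = 56.76 Pa = 5.68×10^-4 bar.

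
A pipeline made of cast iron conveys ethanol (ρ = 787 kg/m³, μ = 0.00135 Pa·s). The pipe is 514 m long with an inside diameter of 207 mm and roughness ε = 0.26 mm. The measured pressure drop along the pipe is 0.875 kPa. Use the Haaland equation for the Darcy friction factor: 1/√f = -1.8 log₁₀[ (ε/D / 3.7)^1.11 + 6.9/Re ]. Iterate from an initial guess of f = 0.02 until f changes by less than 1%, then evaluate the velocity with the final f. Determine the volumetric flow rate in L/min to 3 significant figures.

Rearranging Darcy-Weisbach: V = √(2·ΔP·D/(f·L·ρ)). With ε/D = 0.00026/0.207 = 0.00126, iterate starting from f = 0.02:
  f = 0.02 → V = √(2·875·0.207/(0.02·514·787)) = 0.2116 m/s; Re = ρVD/μ = 2.553e+04; f → 0.02692
  f = 0.02692 → V = 0.1824 m/s; Re = 2.201e+04; f → 0.02763
  f = 0.02763 → V = 0.18 m/s; Re = 2.173e+04; f → 0.02769
Converged (Δf/f < 1%). With the final f = 0.02769: V = √(2·875·0.207/(0.02769·514·787)) = 0.1798 m/s.
Q = V·A = 0.1798·(π/4·0.207²) = 0.006052 m³/s = 363 L/min.

Q ≈ 363 L/min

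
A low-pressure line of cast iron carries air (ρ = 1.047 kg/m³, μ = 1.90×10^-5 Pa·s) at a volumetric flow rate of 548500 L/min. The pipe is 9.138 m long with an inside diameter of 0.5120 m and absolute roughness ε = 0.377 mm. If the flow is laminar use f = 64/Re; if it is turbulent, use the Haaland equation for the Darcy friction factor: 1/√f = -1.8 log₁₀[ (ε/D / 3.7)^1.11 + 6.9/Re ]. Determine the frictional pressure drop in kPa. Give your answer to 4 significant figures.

ΔP ≈ 0.3418 kPa

Q = 548500 L/min = 548500/60000 = 9.142 m³/s.
Cross-sectional area A = πD²/4 = π(0.512)²/4 = 0.2059 m²; mean velocity V = Q/A = 9.142/0.2059 = 44.4 m/s.
Reynolds number Re = ρVD/μ = 1.047 · 44.4 · 0.512 / 1.9e-05 = 1.253e+06.
Re > 4000 → turbulent. Relative roughness ε/D = 0.000377/0.512 = 0.000736. Haaland: 1/√f = -1.8 log₁₀[(0.000736/3.7)^1.11 + 6.9/1.253e+06] = -1.8 log₁₀[7.79e-05 + 5.51e-06] = 7.341, so f = 0.01855.
Darcy-Weisbach: ΔP = f(L/D)(ρV²/2) = 0.01855·(9.138/0.512)·(1.047·44.4²/2) = 0.01855·17.85·1032 = 341.8 Pa.
ΔP = 341.8 Pa = 0.3418 kPa.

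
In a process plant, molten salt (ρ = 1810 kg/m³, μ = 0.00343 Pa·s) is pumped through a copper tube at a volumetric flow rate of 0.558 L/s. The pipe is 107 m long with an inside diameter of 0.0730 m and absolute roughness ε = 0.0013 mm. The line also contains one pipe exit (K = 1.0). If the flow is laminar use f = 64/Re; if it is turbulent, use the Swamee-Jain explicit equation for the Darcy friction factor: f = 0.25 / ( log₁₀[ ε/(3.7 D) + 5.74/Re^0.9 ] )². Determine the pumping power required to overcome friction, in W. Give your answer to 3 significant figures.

Q = 0.558 L/s = 0.558/1000 = 0.000558 m³/s.
Cross-sectional area A = πD²/4 = π(0.073)²/4 = 0.004185 m²; mean velocity V = Q/A = 0.000558/0.004185 = 0.1333 m/s.
Reynolds number Re = ρVD/μ = 1810 · 0.1333 · 0.073 / 0.00343 = 5136.
Re > 4000 → turbulent. Relative roughness ε/D = 1.3e-06/0.073 = 1.78e-05. Swamee-Jain: f = 0.25/(log₁₀[1.78e-05/3.7 + 5.74/5136^0.9])² = 0.25/(log₁₀[4.81e-06 + 0.00263])² = 0.25/(-2.58)² = 0.03756.
Total minor-loss coefficient ΣK = 1·1 = 1.
ΔP = [f·L/D + ΣK]·(ρV²/2) = [0.03756·107/0.073 + 1]·(1810·0.1333²/2) = [55.06 + 1]·16.09 = 901.7 Pa.
Pumping power P = QΔP = 0.000558·901.7 = 0.5032 W = 0.503 W.

P ≈ 0.503 W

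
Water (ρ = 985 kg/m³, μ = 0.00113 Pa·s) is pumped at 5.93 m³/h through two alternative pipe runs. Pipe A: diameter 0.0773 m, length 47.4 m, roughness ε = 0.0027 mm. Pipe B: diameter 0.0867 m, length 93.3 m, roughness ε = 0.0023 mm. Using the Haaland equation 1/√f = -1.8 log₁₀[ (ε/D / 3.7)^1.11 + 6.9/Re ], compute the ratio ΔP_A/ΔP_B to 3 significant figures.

ΔP_A/ΔP_B ≈ 0.877

Pipe A: V = Q/A = 0.001647/0.004693 = 0.351 m/s; Re = 2.365e+04; ε/D = 3.49e-05; Haaland → f = 0.02475; ΔP_A = f(L/D)(ρV²/2) = 921 Pa.
Pipe B: V = Q/A = 0.001647/0.005904 = 0.279 m/s; Re = 2.109e+04; ε/D = 2.65e-05; Haaland → f = 0.02545; ΔP_B = f(L/D)(ρV²/2) = 1050 Pa.
ΔP_A/ΔP_B = 921/1050 = 0.877.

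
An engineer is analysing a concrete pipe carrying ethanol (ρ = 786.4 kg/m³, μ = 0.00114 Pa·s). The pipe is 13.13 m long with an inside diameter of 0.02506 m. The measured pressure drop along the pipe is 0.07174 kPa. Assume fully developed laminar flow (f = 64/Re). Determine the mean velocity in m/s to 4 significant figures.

For laminar flow, f = 64/Re with Re = ρVD/μ, so Darcy-Weisbach reduces to ΔP = 32μLV/D². Solving for V: V = ΔP·D²/(32μL) = 71.74·(0.02506)²/(32·0.00114·13.13) = 0.09406 m/s.
Check: Re = ρVD/μ = 786.4·0.09406·0.02506/0.00114 = 1626 < 2300, so the laminar assumption holds.

V ≈ 0.09406 m/s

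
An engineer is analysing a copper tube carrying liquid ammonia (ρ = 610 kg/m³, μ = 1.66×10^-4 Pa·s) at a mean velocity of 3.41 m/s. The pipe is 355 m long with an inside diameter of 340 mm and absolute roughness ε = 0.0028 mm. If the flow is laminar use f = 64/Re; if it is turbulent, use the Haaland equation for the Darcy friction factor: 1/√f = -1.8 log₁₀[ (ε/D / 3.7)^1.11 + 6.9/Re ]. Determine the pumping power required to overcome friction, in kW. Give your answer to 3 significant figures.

P ≈ 11.0 kW

Reynolds number Re = ρVD/μ = 610 · 3.41 · 0.34 / 0.000166 = 4.26e+06.
Re > 4000 → turbulent. Relative roughness ε/D = 2.8e-06/0.34 = 8.24e-06. Haaland: 1/√f = -1.8 log₁₀[(8.24e-06/3.7)^1.11 + 6.9/4.26e+06] = -1.8 log₁₀[5.32e-07 + 1.62e-06] = 10.2, so f = 0.00961.
Darcy-Weisbach: ΔP = f(L/D)(ρV²/2) = 0.00961·(355/0.34)·(610·3.41²/2) = 0.00961·1044·3547 = 3.558e+04 Pa.
Q = V·A = 3.41·0.09079 = 0.3096 m³/s.
Pumping power P = QΔP = 0.3096·3.558e+04 = 11020 W = 11.0 kW.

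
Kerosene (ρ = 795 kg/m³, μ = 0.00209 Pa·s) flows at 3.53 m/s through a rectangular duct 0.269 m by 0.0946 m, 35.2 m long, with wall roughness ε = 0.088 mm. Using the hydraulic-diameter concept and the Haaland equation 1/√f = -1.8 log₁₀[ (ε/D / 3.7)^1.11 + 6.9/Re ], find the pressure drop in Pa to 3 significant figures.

ΔP ≈ 24100 Pa

Hydraulic diameter D_h = 4A/P = 4·(0.269·0.0946)/(2·(0.269+0.0946)) = 0.1018/0.7272 = 0.14 m.
Re = ρVD_h/μ = 795·3.53·0.14/0.00209 = 1.88e+05.
ε/D_h = 8.8e-05/0.14 = 0.000629; Haaland gives 1/√f = -1.8 log₁₀[6.54e-05+3.67e-05] = 7.184, so f = 0.01938.
ΔP = f(L/D_h)(ρV²/2) = 0.01938·35.2/0.14·4953 = 2.414e+04 Pa.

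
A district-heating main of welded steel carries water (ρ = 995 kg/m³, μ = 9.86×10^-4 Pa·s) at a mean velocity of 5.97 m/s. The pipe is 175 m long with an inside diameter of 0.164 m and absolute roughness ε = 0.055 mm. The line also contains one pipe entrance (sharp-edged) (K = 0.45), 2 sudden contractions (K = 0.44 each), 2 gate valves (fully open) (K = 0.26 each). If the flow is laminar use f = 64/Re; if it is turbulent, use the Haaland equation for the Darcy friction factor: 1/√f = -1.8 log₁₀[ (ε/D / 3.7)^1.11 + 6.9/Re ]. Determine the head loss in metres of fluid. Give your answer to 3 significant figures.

Reynolds number Re = ρVD/μ = 995 · 5.97 · 0.164 / 0.000986 = 9.88e+05.
Re > 4000 → turbulent. Relative roughness ε/D = 5.5e-05/0.164 = 0.000335. Haaland: 1/√f = -1.8 log₁₀[(0.000335/3.7)^1.11 + 6.9/9.88e+05] = -1.8 log₁₀[3.26e-05 + 6.98e-06] = 7.925, so f = 0.01592.
Total minor-loss coefficient ΣK = 1·0.45 + 2·0.44 + 2·0.26 = 1.85.
ΔP = [f·L/D + ΣK]·(ρV²/2) = [0.01592·175/0.164 + 1.85]·(995·5.97²/2) = [16.99 + 1.85]·1.773e+04 = 3.34e+05 Pa.
Head loss h_f = ΔP/(ρg) = 3.34e+05/(995·9.81) = 34.2 m.

h_f ≈ 34.2 m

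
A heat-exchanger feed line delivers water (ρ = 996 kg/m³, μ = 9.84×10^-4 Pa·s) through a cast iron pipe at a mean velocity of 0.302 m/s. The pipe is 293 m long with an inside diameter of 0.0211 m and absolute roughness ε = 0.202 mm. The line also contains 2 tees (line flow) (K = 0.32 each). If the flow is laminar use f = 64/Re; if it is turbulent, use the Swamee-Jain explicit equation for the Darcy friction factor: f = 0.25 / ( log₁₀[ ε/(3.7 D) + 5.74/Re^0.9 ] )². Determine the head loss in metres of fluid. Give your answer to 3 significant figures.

h_f ≈ 2.99 m

Reynolds number Re = ρVD/μ = 996 · 0.302 · 0.0211 / 0.000984 = 6450.
Re > 4000 → turbulent. Relative roughness ε/D = 0.000202/0.0211 = 0.00957. Swamee-Jain: f = 0.25/(log₁₀[0.00957/3.7 + 5.74/6450^0.9])² = 0.25/(log₁₀[0.00259 + 0.00214])² = 0.25/(-2.325)² = 0.04623.
Total minor-loss coefficient ΣK = 2·0.32 = 0.64.
ΔP = [f·L/D + ΣK]·(ρV²/2) = [0.04623·293/0.0211 + 0.64]·(996·0.302²/2) = [642 + 0.64]·45.42 = 2.919e+04 Pa.
Head loss h_f = ΔP/(ρg) = 2.919e+04/(996·9.81) = 2.99 m.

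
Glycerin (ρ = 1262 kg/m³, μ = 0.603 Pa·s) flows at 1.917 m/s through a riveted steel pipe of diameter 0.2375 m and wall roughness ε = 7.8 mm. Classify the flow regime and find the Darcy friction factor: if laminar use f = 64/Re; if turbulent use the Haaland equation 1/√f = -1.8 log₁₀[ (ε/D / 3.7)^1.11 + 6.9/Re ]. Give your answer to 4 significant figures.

f ≈ 0.06717

Re = ρVD/μ = 1262·1.917·0.2375/0.603 = 952.9.
Re < 2300 → laminar, so f = 64/Re = 0.06717 (roughness is irrelevant in laminar flow).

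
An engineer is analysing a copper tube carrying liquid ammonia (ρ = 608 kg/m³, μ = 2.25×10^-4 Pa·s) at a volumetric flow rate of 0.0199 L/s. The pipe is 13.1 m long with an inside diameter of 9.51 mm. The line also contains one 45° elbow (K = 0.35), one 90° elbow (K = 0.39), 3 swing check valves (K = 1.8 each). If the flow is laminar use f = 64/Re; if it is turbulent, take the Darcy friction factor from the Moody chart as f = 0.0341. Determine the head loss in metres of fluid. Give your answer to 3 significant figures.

Q = 0.0199 L/s = 0.0199/1000 = 1.99e-05 m³/s.
Cross-sectional area A = πD²/4 = π(0.00951)²/4 = 7.103e-05 m²; mean velocity V = Q/A = 1.99e-05/7.103e-05 = 0.2802 m/s.
Reynolds number Re = ρVD/μ = 608 · 0.2802 · 0.00951 / 0.000225 = 7200.
Re > 4000 → turbulent; use the Moody-chart value f = 0.0341.
Total minor-loss coefficient ΣK = 1·0.35 + 1·0.39 + 3·1.8 = 6.14.
ΔP = [f·L/D + ΣK]·(ρV²/2) = [0.0341·13.1/0.00951 + 6.14]·(608·0.2802²/2) = [46.97 + 6.14]·23.86 = 1267 Pa.
Head loss h_f = ΔP/(ρg) = 1267/(608·9.81) = 0.212 m.

h_f ≈ 0.212 m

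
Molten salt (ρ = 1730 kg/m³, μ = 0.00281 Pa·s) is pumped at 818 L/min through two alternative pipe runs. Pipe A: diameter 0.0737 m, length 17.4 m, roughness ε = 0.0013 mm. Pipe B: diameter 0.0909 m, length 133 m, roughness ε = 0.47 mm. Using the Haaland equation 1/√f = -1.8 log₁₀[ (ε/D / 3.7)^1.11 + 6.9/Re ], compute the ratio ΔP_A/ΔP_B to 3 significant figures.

ΔP_A/ΔP_B ≈ 0.197

Pipe A: V = Q/A = 0.01363/0.004266 = 3.196 m/s; Re = 1.45e+05; ε/D = 1.76e-05; Haaland → f = 0.0166; ΔP_A = f(L/D)(ρV²/2) = 3.463e+04 Pa.
Pipe B: V = Q/A = 0.01363/0.00649 = 2.101 m/s; Re = 1.176e+05; ε/D = 0.00517; Haaland → f = 0.03145; ΔP_B = f(L/D)(ρV²/2) = 1.757e+05 Pa.
ΔP_A/ΔP_B = 3.463e+04/1.757e+05 = 0.197.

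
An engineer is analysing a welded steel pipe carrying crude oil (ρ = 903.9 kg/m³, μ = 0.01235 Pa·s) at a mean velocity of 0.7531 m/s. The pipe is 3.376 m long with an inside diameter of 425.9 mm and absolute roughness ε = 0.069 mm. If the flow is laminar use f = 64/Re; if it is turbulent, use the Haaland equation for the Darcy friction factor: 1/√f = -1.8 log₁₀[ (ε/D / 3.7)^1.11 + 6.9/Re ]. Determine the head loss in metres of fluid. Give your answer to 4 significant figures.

h_f ≈ 0.005738 m

Reynolds number Re = ρVD/μ = 903.9 · 0.7531 · 0.4259 / 0.0123 = 2.348e+04.
Re > 4000 → turbulent. Relative roughness ε/D = 6.9e-05/0.4259 = 0.000162. Haaland: 1/√f = -1.8 log₁₀[(0.000162/3.7)^1.11 + 6.9/2.348e+04] = -1.8 log₁₀[1.45e-05 + 0.000294] = 6.319, so f = 0.02504.
Darcy-Weisbach: ΔP = f(L/D)(ρV²/2) = 0.02504·(3.376/0.4259)·(903.9·0.7531²/2) = 0.02504·7.927·256.3 = 50.88 Pa.
Head loss h_f = ΔP/(ρg) = 50.88/(903.9·9.81) = 0.005738 m.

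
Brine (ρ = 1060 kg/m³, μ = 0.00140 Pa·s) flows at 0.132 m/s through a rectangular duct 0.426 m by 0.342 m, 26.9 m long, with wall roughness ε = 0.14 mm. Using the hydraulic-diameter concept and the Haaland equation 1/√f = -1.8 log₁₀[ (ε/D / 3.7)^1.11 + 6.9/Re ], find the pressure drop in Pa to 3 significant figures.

Hydraulic diameter D_h = 4A/P = 4·(0.426·0.342)/(2·(0.426+0.342)) = 0.5828/1.536 = 0.3794 m.
Re = ρVD_h/μ = 1060·0.132·0.3794/0.0014 = 3.792e+04.
ε/D_h = 0.00014/0.3794 = 0.000369; Haaland gives 1/√f = -1.8 log₁₀[3.62e-05+0.000182] = 6.59, so f = 0.02303.
ΔP = f(L/D_h)(ρV²/2) = 0.02303·26.9/0.3794·9.235 = 15.08 Pa.

ΔP ≈ 15.1 Pa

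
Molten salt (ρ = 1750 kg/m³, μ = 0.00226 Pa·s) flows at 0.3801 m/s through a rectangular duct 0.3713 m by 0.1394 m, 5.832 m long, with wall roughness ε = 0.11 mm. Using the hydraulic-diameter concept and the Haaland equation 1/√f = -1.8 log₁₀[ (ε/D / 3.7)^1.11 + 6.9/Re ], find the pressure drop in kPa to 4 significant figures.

Hydraulic diameter D_h = 4A/P = 4·(0.3713·0.1394)/(2·(0.3713+0.1394)) = 0.207/1.021 = 0.2027 m.
Re = ρVD_h/μ = 1750·0.3801·0.2027/0.00226 = 5.966e+04.
ε/D_h = 0.00011/0.2027 = 0.000543; Haaland gives 1/√f = -1.8 log₁₀[5.55e-05+0.000116] = 6.78, so f = 0.02176.
ΔP = f(L/D_h)(ρV²/2) = 0.02176·5.832/0.2027·126.4 = 79.13 Pa.
ΔP = 0.07913 kPa.

ΔP ≈ 0.07913 kPa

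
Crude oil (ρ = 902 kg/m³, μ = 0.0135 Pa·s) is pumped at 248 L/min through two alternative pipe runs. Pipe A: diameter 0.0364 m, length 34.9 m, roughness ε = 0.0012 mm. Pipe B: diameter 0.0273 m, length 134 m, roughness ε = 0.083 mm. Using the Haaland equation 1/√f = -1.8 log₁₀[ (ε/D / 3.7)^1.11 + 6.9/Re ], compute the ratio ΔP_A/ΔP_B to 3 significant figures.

Pipe A: V = Q/A = 0.004133/0.001041 = 3.972 m/s; Re = 9660; ε/D = 3.3e-05; Haaland → f = 0.03121; ΔP_A = f(L/D)(ρV²/2) = 2.129e+05 Pa.
Pipe B: V = Q/A = 0.004133/0.0005853 = 7.061 m/s; Re = 1.288e+04; ε/D = 0.00304; Haaland → f = 0.0334; ΔP_B = f(L/D)(ρV²/2) = 3.686e+06 Pa.
ΔP_A/ΔP_B = 2.129e+05/3.686e+06 = 0.0578.

ΔP_A/ΔP_B ≈ 0.0578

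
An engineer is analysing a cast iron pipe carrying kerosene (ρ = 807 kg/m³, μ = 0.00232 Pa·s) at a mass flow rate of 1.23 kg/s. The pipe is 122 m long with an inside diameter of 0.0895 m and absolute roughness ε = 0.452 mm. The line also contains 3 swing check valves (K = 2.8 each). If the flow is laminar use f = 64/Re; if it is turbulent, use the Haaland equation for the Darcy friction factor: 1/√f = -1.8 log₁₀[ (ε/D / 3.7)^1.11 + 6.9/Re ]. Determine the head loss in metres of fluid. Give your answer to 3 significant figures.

h_f ≈ 0.185 m

A = πD²/4 = π(0.0895)²/4 = 0.006291 m²; mean velocity V = ṁ/(ρA) = 1.23/(807 · 0.006291) = 0.2423 m/s.
Reynolds number Re = ρVD/μ = 807 · 0.2423 · 0.0895 / 0.00232 = 7542.
Re > 4000 → turbulent. Relative roughness ε/D = 0.000452/0.0895 = 0.00505. Haaland: 1/√f = -1.8 log₁₀[(0.00505/3.7)^1.11 + 6.9/7542] = -1.8 log₁₀[0.000661 + 0.000915] = 5.045, so f = 0.0393.
Total minor-loss coefficient ΣK = 3·2.8 = 8.4.
ΔP = [f·L/D + ΣK]·(ρV²/2) = [0.0393·122/0.0895 + 8.4]·(807·0.2423²/2) = [53.56 + 8.4]·23.68 = 1467 Pa.
Head loss h_f = ΔP/(ρg) = 1467/(807·9.81) = 0.185 m.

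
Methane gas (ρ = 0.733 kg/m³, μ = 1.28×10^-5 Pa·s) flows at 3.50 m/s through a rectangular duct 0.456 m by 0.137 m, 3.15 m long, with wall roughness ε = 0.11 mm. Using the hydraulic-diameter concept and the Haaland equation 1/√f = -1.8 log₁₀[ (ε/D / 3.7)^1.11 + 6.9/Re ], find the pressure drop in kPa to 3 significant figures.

ΔP ≈ 0.00154 kPa

Hydraulic diameter D_h = 4A/P = 4·(0.456·0.137)/(2·(0.456+0.137)) = 0.2499/1.186 = 0.2107 m.
Re = ρVD_h/μ = 0.733·3.5·0.2107/1.28e-05 = 4.223e+04.
ε/D_h = 0.00011/0.2107 = 0.000522; Haaland gives 1/√f = -1.8 log₁₀[5.32e-05+0.000163] = 6.596, so f = 0.02299.
ΔP = f(L/D_h)(ρV²/2) = 0.02299·3.15/0.2107·4.49 = 1.543 Pa.
ΔP = 0.00154 kPa.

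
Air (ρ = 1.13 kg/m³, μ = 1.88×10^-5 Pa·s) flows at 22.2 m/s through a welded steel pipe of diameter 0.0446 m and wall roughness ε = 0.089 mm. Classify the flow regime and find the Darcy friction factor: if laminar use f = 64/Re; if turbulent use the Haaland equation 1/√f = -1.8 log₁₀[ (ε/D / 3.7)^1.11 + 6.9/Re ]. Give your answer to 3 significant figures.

Re = ρVD/μ = 1.13·22.2·0.0446/1.88e-05 = 5.951e+04.
Re > 4000 → turbulent. ε/D = 8.9e-05/0.0446 = 0.002; Haaland: 1/√f = -1.8 log₁₀[0.000236 + 0.000116] = 6.217, so f = 0.02587.

f ≈ 0.0259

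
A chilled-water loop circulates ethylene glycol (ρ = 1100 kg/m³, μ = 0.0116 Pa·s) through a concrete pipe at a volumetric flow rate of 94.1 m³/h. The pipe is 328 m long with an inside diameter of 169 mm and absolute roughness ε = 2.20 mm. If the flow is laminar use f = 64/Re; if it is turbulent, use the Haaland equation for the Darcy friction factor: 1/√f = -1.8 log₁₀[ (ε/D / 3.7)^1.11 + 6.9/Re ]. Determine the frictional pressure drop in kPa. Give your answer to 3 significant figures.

Q = 94.1 m³/h = 94.1/3600 = 0.02614 m³/s.
Cross-sectional area A = πD²/4 = π(0.169)²/4 = 0.02243 m²; mean velocity V = Q/A = 0.02614/0.02243 = 1.165 m/s.
Reynolds number Re = ρVD/μ = 1100 · 1.165 · 0.169 / 0.0116 = 1.867e+04.
Re > 4000 → turbulent. Relative roughness ε/D = 0.0022/0.169 = 0.013. Haaland: 1/√f = -1.8 log₁₀[(0.013/3.7)^1.11 + 6.9/1.867e+04] = -1.8 log₁₀[0.00189 + 0.000369] = 4.763, so f = 0.04408.
Darcy-Weisbach: ΔP = f(L/D)(ρV²/2) = 0.04408·(328/0.169)·(1100·1.165²/2) = 0.04408·1941·746.8 = 6.39e+04 Pa.
ΔP = 6.39e+04 Pa = 63.9 kPa.

ΔP ≈ 63.9 kPa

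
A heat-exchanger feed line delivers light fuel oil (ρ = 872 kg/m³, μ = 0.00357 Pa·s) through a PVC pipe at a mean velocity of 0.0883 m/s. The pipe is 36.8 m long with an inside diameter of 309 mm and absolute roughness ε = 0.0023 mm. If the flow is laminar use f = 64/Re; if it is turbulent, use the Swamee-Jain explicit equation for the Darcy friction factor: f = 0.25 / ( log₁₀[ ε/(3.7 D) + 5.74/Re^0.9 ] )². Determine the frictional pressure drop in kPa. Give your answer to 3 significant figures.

ΔP ≈ 0.0141 kPa

Reynolds number Re = ρVD/μ = 872 · 0.0883 · 0.309 / 0.00357 = 6664.
Re > 4000 → turbulent. Relative roughness ε/D = 2.3e-06/0.309 = 7.44e-06. Swamee-Jain: f = 0.25/(log₁₀[7.44e-06/3.7 + 5.74/6664^0.9])² = 0.25/(log₁₀[2.01e-06 + 0.00208])² = 0.25/(-2.682)² = 0.03475.
Darcy-Weisbach: ΔP = f(L/D)(ρV²/2) = 0.03475·(36.8/0.309)·(872·0.0883²/2) = 0.03475·119.1·3.399 = 14.07 Pa.
ΔP = 14.07 Pa = 0.0141 kPa.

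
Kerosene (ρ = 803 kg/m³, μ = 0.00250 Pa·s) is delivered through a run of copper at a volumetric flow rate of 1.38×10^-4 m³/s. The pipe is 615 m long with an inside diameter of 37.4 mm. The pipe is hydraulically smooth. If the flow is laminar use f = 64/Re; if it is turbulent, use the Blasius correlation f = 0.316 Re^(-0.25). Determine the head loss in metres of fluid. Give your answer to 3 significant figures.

h_f ≈ 0.561 m

Cross-sectional area A = πD²/4 = π(0.0374)²/4 = 0.001099 m²; mean velocity V = Q/A = 0.000138/0.001099 = 0.1256 m/s.
Reynolds number Re = ρVD/μ = 803 · 0.1256 · 0.0374 / 0.0025 = 1509.
Re < 2300 → laminar flow, so f = 64/Re = 64/1509 = 0.04241 (the turbulent correlation is not needed).
Darcy-Weisbach: ΔP = f(L/D)(ρV²/2) = 0.04241·(615/0.0374)·(803·0.1256²/2) = 0.04241·1.644e+04·6.335 = 4418 Pa.
Head loss h_f = ΔP/(ρg) = 4418/(803·9.81) = 0.561 m.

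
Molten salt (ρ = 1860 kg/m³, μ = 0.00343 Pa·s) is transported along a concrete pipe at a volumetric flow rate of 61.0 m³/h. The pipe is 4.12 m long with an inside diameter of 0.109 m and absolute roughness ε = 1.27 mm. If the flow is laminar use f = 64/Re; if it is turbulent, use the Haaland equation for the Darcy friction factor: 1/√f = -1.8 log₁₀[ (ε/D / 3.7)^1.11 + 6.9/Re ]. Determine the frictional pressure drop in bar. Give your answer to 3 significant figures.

Q = 61.0 m³/h = 61.0/3600 = 0.01694 m³/s.
Cross-sectional area A = πD²/4 = π(0.109)²/4 = 0.009331 m²; mean velocity V = Q/A = 0.01694/0.009331 = 1.816 m/s.
Reynolds number Re = ρVD/μ = 1860 · 1.816 · 0.109 / 0.00343 = 1.073e+05.
Re > 4000 → turbulent. Relative roughness ε/D = 0.00127/0.109 = 0.0117. Haaland: 1/√f = -1.8 log₁₀[(0.0117/3.7)^1.11 + 6.9/1.073e+05] = -1.8 log₁₀[0.00167 + 6.43e-05] = 4.969, so f = 0.0405.
Darcy-Weisbach: ΔP = f(L/D)(ρV²/2) = 0.0405·(4.12/0.109)·(1860·1.816²/2) = 0.0405·37.8·3067 = 4694 Pa.
ΔP = 4694 Pa = 0.0469 bar.

ΔP ≈ 0.0469 bar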